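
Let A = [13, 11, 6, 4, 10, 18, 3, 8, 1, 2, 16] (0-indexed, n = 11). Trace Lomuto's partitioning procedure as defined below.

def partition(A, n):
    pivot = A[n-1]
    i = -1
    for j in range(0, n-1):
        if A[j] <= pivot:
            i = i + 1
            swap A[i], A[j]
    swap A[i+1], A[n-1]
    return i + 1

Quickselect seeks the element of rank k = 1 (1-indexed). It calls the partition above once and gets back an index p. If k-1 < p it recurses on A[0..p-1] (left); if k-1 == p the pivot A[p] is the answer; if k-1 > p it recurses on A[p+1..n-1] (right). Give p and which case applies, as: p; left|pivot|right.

9; left

pivot=16, i=-1
j=0: 13≤16, i=0, swap(0,0) ⇒ [13, 11, 6, 4, 10, 18, 3, 8, 1, 2, 16]
j=1: 11≤16, i=1, swap(1,1) ⇒ [13, 11, 6, 4, 10, 18, 3, 8, 1, 2, 16]
j=2: 6≤16, i=2, swap(2,2) ⇒ [13, 11, 6, 4, 10, 18, 3, 8, 1, 2, 16]
j=3: 4≤16, i=3, swap(3,3) ⇒ [13, 11, 6, 4, 10, 18, 3, 8, 1, 2, 16]
j=4: 10≤16, i=4, swap(4,4) ⇒ [13, 11, 6, 4, 10, 18, 3, 8, 1, 2, 16]
j=5: 18>16, skip
j=6: 3≤16, i=5, swap(5,6) ⇒ [13, 11, 6, 4, 10, 3, 18, 8, 1, 2, 16]
j=7: 8≤16, i=6, swap(6,7) ⇒ [13, 11, 6, 4, 10, 3, 8, 18, 1, 2, 16]
j=8: 1≤16, i=7, swap(7,8) ⇒ [13, 11, 6, 4, 10, 3, 8, 1, 18, 2, 16]
j=9: 2≤16, i=8, swap(8,9) ⇒ [13, 11, 6, 4, 10, 3, 8, 1, 2, 18, 16]
swap(9,10) ⇒ [13, 11, 6, 4, 10, 3, 8, 1, 2, 16, 18]; return 9
p = 9; k-1 = 0 < 9 ⇒ left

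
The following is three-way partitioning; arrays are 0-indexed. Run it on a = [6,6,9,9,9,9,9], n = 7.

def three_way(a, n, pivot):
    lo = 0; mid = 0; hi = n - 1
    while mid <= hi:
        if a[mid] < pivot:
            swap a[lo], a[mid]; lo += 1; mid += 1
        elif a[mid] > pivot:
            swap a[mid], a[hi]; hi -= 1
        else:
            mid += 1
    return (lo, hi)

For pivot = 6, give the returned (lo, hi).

lo=0 mid=0 hi=6
6=6: mid=1
6=6: mid=2
9>6: swap(2,6), hi=5 ⇒ [6,6,9,9,9,9,9]
9>6: swap(2,5), hi=4 ⇒ [6,6,9,9,9,9,9]
9>6: swap(2,4), hi=3 ⇒ [6,6,9,9,9,9,9]
9>6: swap(2,3), hi=2 ⇒ [6,6,9,9,9,9,9]
9>6: swap(2,2), hi=1 ⇒ [6,6,9,9,9,9,9]
done. lo=0 hi=1; a=[6,6,9,9,9,9,9]

(0, 1)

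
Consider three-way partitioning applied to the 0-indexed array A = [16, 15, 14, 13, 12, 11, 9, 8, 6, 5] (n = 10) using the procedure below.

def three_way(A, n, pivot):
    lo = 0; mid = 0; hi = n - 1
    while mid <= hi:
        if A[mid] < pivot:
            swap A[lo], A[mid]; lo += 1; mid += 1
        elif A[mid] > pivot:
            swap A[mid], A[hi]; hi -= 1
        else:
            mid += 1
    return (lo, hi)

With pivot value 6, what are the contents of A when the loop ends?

pivot = 6; lo=0, mid=0, hi=9
A[mid]=16>6: swap A[0],A[9]; hi=8 → [5, 15, 14, 13, 12, 11, 9, 8, 6, 16]
A[mid]=5<6: swap A[0],A[0]; lo=1,mid=1 → [5, 15, 14, 13, 12, 11, 9, 8, 6, 16]
A[mid]=15>6: swap A[1],A[8]; hi=7 → [5, 6, 14, 13, 12, 11, 9, 8, 15, 16]
A[mid]=6=6: mid=2
A[mid]=14>6: swap A[2],A[7]; hi=6 → [5, 6, 8, 13, 12, 11, 9, 14, 15, 16]
A[mid]=8>6: swap A[2],A[6]; hi=5 → [5, 6, 9, 13, 12, 11, 8, 14, 15, 16]
A[mid]=9>6: swap A[2],A[5]; hi=4 → [5, 6, 11, 13, 12, 9, 8, 14, 15, 16]
A[mid]=11>6: swap A[2],A[4]; hi=3 → [5, 6, 12, 13, 11, 9, 8, 14, 15, 16]
A[mid]=12>6: swap A[2],A[3]; hi=2 → [5, 6, 13, 12, 11, 9, 8, 14, 15, 16]
A[mid]=13>6: swap A[2],A[2]; hi=1 → [5, 6, 13, 12, 11, 9, 8, 14, 15, 16]
end: lo=1, hi=1; A = [5, 6, 13, 12, 11, 9, 8, 14, 15, 16]

[5, 6, 13, 12, 11, 9, 8, 14, 15, 16]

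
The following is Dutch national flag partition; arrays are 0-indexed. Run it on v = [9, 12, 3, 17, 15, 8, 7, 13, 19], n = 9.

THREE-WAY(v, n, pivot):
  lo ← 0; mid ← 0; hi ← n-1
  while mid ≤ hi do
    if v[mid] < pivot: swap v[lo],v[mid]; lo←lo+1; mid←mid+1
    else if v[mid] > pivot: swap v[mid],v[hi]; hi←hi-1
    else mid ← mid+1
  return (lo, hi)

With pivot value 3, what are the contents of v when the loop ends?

pivot = 3; lo=0, mid=0, hi=8
v[mid]=9>3: swap v[0],v[8]; hi=7 → [19, 12, 3, 17, 15, 8, 7, 13, 9]
v[mid]=19>3: swap v[0],v[7]; hi=6 → [13, 12, 3, 17, 15, 8, 7, 19, 9]
v[mid]=13>3: swap v[0],v[6]; hi=5 → [7, 12, 3, 17, 15, 8, 13, 19, 9]
v[mid]=7>3: swap v[0],v[5]; hi=4 → [8, 12, 3, 17, 15, 7, 13, 19, 9]
v[mid]=8>3: swap v[0],v[4]; hi=3 → [15, 12, 3, 17, 8, 7, 13, 19, 9]
v[mid]=15>3: swap v[0],v[3]; hi=2 → [17, 12, 3, 15, 8, 7, 13, 19, 9]
v[mid]=17>3: swap v[0],v[2]; hi=1 → [3, 12, 17, 15, 8, 7, 13, 19, 9]
v[mid]=3=3: mid=1
v[mid]=12>3: swap v[1],v[1]; hi=0 → [3, 12, 17, 15, 8, 7, 13, 19, 9]
end: lo=0, hi=0; v = [3, 12, 17, 15, 8, 7, 13, 19, 9]

[3, 12, 17, 15, 8, 7, 13, 19, 9]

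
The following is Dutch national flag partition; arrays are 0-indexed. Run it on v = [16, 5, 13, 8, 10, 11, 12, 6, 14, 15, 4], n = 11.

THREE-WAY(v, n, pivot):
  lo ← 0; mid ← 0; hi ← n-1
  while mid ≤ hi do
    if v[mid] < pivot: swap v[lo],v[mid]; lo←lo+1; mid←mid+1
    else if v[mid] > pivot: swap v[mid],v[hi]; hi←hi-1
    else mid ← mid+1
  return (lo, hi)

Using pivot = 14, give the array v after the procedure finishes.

[4, 5, 13, 8, 10, 11, 12, 6, 14, 15, 16]

lo=0 mid=0 hi=10
16>14: swap(0,10), hi=9 ⇒ [4, 5, 13, 8, 10, 11, 12, 6, 14, 15, 16]
4<14: swap(0,0), lo=1 mid=1 ⇒ [4, 5, 13, 8, 10, 11, 12, 6, 14, 15, 16]
5<14: swap(1,1), lo=2 mid=2 ⇒ [4, 5, 13, 8, 10, 11, 12, 6, 14, 15, 16]
13<14: swap(2,2), lo=3 mid=3 ⇒ [4, 5, 13, 8, 10, 11, 12, 6, 14, 15, 16]
8<14: swap(3,3), lo=4 mid=4 ⇒ [4, 5, 13, 8, 10, 11, 12, 6, 14, 15, 16]
10<14: swap(4,4), lo=5 mid=5 ⇒ [4, 5, 13, 8, 10, 11, 12, 6, 14, 15, 16]
11<14: swap(5,5), lo=6 mid=6 ⇒ [4, 5, 13, 8, 10, 11, 12, 6, 14, 15, 16]
12<14: swap(6,6), lo=7 mid=7 ⇒ [4, 5, 13, 8, 10, 11, 12, 6, 14, 15, 16]
6<14: swap(7,7), lo=8 mid=8 ⇒ [4, 5, 13, 8, 10, 11, 12, 6, 14, 15, 16]
14=14: mid=9
15>14: swap(9,9), hi=8 ⇒ [4, 5, 13, 8, 10, 11, 12, 6, 14, 15, 16]
done. lo=8 hi=8; v=[4, 5, 13, 8, 10, 11, 12, 6, 14, 15, 16]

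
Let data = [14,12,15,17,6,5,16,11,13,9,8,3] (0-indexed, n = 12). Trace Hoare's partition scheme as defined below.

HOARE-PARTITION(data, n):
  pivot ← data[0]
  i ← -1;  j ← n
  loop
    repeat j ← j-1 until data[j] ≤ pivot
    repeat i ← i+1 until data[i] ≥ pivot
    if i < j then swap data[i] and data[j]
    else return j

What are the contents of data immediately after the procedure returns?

pivot=14
j stops at 11 (3), i stops at 0 (14); swap ⇒ [3,12,15,17,6,5,16,11,13,9,8,14]
j stops at 10 (8), i stops at 2 (15); swap ⇒ [3,12,8,17,6,5,16,11,13,9,15,14]
j stops at 9 (9), i stops at 3 (17); swap ⇒ [3,12,8,9,6,5,16,11,13,17,15,14]
j stops at 8 (13), i stops at 6 (16); swap ⇒ [3,12,8,9,6,5,13,11,16,17,15,14]
j stops at 7, i stops at 8; i≥j ⇒ return 7. data=[3,12,8,9,6,5,13,11,16,17,15,14]

[3,12,8,9,6,5,13,11,16,17,15,14]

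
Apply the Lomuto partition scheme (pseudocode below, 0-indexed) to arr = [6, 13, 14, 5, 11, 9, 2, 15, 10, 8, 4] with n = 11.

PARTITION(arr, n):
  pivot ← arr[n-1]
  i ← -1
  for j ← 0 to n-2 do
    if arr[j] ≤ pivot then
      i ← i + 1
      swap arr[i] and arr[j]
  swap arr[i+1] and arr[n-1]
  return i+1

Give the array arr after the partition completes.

pivot = arr[10] = 4; i = -1
j=0: arr[0]=6 > 4 → no swap
j=1: arr[1]=13 > 4 → no swap
j=2: arr[2]=14 > 4 → no swap
j=3: arr[3]=5 > 4 → no swap
j=4: arr[4]=11 > 4 → no swap
j=5: arr[5]=9 > 4 → no swap
j=6: arr[6]=2 ≤ 4 → i=0, swap arr[0],arr[6] → [2, 13, 14, 5, 11, 9, 6, 15, 10, 8, 4]
j=7: arr[7]=15 > 4 → no swap
j=8: arr[8]=10 > 4 → no swap
j=9: arr[9]=8 > 4 → no swap
final swap arr[1],arr[10] → [2, 4, 14, 5, 11, 9, 6, 15, 10, 8, 13]; return 1

[2, 4, 14, 5, 11, 9, 6, 15, 10, 8, 13]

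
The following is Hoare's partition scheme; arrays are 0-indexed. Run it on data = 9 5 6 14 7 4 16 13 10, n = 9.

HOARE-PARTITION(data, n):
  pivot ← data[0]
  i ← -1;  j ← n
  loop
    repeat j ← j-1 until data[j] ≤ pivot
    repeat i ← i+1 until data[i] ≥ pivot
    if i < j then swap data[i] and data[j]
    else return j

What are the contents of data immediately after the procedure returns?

4 5 6 7 14 9 16 13 10

pivot = data[0] = 9; i = -1, j = 9
j→5 (data[5]=4≤9), i→0 (data[0]=9≥9); i<j, swap → 4 5 6 14 7 9 16 13 10
j→4 (data[4]=7≤9), i→3 (data[3]=14≥9); i<j, swap → 4 5 6 7 14 9 16 13 10
j→3, i→4; i≥j, return j=3. data = 4 5 6 7 14 9 16 13 10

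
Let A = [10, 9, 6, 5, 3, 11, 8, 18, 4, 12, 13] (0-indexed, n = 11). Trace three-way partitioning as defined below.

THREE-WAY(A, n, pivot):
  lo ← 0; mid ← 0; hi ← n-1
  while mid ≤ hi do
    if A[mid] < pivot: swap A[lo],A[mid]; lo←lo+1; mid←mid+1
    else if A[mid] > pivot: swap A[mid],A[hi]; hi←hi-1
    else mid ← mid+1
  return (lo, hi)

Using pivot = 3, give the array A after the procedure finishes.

pivot = 3; lo=0, mid=0, hi=10
A[mid]=10>3: swap A[0],A[10]; hi=9 → [13, 9, 6, 5, 3, 11, 8, 18, 4, 12, 10]
A[mid]=13>3: swap A[0],A[9]; hi=8 → [12, 9, 6, 5, 3, 11, 8, 18, 4, 13, 10]
A[mid]=12>3: swap A[0],A[8]; hi=7 → [4, 9, 6, 5, 3, 11, 8, 18, 12, 13, 10]
A[mid]=4>3: swap A[0],A[7]; hi=6 → [18, 9, 6, 5, 3, 11, 8, 4, 12, 13, 10]
A[mid]=18>3: swap A[0],A[6]; hi=5 → [8, 9, 6, 5, 3, 11, 18, 4, 12, 13, 10]
A[mid]=8>3: swap A[0],A[5]; hi=4 → [11, 9, 6, 5, 3, 8, 18, 4, 12, 13, 10]
A[mid]=11>3: swap A[0],A[4]; hi=3 → [3, 9, 6, 5, 11, 8, 18, 4, 12, 13, 10]
A[mid]=3=3: mid=1
A[mid]=9>3: swap A[1],A[3]; hi=2 → [3, 5, 6, 9, 11, 8, 18, 4, 12, 13, 10]
A[mid]=5>3: swap A[1],A[2]; hi=1 → [3, 6, 5, 9, 11, 8, 18, 4, 12, 13, 10]
A[mid]=6>3: swap A[1],A[1]; hi=0 → [3, 6, 5, 9, 11, 8, 18, 4, 12, 13, 10]
end: lo=0, hi=0; A = [3, 6, 5, 9, 11, 8, 18, 4, 12, 13, 10]

[3, 6, 5, 9, 11, 8, 18, 4, 12, 13, 10]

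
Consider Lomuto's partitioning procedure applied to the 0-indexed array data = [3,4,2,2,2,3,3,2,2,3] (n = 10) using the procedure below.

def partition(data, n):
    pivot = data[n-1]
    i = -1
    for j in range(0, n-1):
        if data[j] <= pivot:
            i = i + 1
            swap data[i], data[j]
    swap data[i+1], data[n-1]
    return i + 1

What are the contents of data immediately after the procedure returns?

[3,2,2,2,3,3,2,2,3,4]

pivot=3, i=-1
j=0: 3≤3, i=0, swap(0,0) ⇒ [3,4,2,2,2,3,3,2,2,3]
j=1: 4>3, skip
j=2: 2≤3, i=1, swap(1,2) ⇒ [3,2,4,2,2,3,3,2,2,3]
j=3: 2≤3, i=2, swap(2,3) ⇒ [3,2,2,4,2,3,3,2,2,3]
j=4: 2≤3, i=3, swap(3,4) ⇒ [3,2,2,2,4,3,3,2,2,3]
j=5: 3≤3, i=4, swap(4,5) ⇒ [3,2,2,2,3,4,3,2,2,3]
j=6: 3≤3, i=5, swap(5,6) ⇒ [3,2,2,2,3,3,4,2,2,3]
j=7: 2≤3, i=6, swap(6,7) ⇒ [3,2,2,2,3,3,2,4,2,3]
j=8: 2≤3, i=7, swap(7,8) ⇒ [3,2,2,2,3,3,2,2,4,3]
swap(8,9) ⇒ [3,2,2,2,3,3,2,2,3,4]; return 8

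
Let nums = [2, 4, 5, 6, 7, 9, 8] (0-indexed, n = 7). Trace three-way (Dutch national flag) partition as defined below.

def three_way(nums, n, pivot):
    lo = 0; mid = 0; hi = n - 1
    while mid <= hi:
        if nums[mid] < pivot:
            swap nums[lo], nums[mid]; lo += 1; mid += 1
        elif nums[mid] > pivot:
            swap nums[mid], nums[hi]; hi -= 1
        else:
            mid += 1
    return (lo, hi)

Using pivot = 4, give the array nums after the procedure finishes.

[2, 4, 6, 7, 9, 8, 5]

pivot = 4; lo=0, mid=0, hi=6
nums[mid]=2<4: swap nums[0],nums[0]; lo=1,mid=1 → [2, 4, 5, 6, 7, 9, 8]
nums[mid]=4=4: mid=2
nums[mid]=5>4: swap nums[2],nums[6]; hi=5 → [2, 4, 8, 6, 7, 9, 5]
nums[mid]=8>4: swap nums[2],nums[5]; hi=4 → [2, 4, 9, 6, 7, 8, 5]
nums[mid]=9>4: swap nums[2],nums[4]; hi=3 → [2, 4, 7, 6, 9, 8, 5]
nums[mid]=7>4: swap nums[2],nums[3]; hi=2 → [2, 4, 6, 7, 9, 8, 5]
nums[mid]=6>4: swap nums[2],nums[2]; hi=1 → [2, 4, 6, 7, 9, 8, 5]
end: lo=1, hi=1; nums = [2, 4, 6, 7, 9, 8, 5]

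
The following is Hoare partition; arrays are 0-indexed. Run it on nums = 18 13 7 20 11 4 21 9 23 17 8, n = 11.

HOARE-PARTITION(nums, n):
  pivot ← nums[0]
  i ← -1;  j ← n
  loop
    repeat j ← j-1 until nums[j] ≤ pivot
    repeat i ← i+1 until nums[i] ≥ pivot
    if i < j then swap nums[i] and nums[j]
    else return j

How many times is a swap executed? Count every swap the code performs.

pivot = nums[0] = 18; i = -1, j = 11
j→10 (nums[10]=8≤18), i→0 (nums[0]=18≥18); i<j, swap → 8 13 7 20 11 4 21 9 23 17 18
j→9 (nums[9]=17≤18), i→3 (nums[3]=20≥18); i<j, swap → 8 13 7 17 11 4 21 9 23 20 18
j→7 (nums[7]=9≤18), i→6 (nums[6]=21≥18); i<j, swap → 8 13 7 17 11 4 9 21 23 20 18
j→6, i→7; i≥j, return j=6. nums = 8 13 7 17 11 4 9 21 23 20 18

3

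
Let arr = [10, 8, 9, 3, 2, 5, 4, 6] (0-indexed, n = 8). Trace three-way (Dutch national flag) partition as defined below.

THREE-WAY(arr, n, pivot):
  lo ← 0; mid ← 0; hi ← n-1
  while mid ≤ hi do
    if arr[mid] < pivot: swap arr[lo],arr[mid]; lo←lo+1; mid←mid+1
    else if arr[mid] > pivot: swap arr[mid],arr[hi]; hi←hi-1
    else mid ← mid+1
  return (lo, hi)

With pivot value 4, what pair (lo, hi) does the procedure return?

pivot = 4; lo=0, mid=0, hi=7
arr[mid]=10>4: swap arr[0],arr[7]; hi=6 → [6, 8, 9, 3, 2, 5, 4, 10]
arr[mid]=6>4: swap arr[0],arr[6]; hi=5 → [4, 8, 9, 3, 2, 5, 6, 10]
arr[mid]=4=4: mid=1
arr[mid]=8>4: swap arr[1],arr[5]; hi=4 → [4, 5, 9, 3, 2, 8, 6, 10]
arr[mid]=5>4: swap arr[1],arr[4]; hi=3 → [4, 2, 9, 3, 5, 8, 6, 10]
arr[mid]=2<4: swap arr[0],arr[1]; lo=1,mid=2 → [2, 4, 9, 3, 5, 8, 6, 10]
arr[mid]=9>4: swap arr[2],arr[3]; hi=2 → [2, 4, 3, 9, 5, 8, 6, 10]
arr[mid]=3<4: swap arr[1],arr[2]; lo=2,mid=3 → [2, 3, 4, 9, 5, 8, 6, 10]
end: lo=2, hi=2; arr = [2, 3, 4, 9, 5, 8, 6, 10]

(2, 2)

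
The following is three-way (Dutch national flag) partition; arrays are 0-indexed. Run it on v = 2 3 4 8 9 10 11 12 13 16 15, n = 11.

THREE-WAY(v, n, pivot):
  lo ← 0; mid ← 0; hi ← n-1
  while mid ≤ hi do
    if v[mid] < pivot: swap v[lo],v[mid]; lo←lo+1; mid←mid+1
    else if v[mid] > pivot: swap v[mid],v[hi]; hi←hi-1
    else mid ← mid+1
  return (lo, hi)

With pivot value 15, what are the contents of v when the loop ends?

2 3 4 8 9 10 11 12 13 15 16

pivot = 15; lo=0, mid=0, hi=10
v[mid]=2<15: swap v[0],v[0]; lo=1,mid=1 → 2 3 4 8 9 10 11 12 13 16 15
v[mid]=3<15: swap v[1],v[1]; lo=2,mid=2 → 2 3 4 8 9 10 11 12 13 16 15
v[mid]=4<15: swap v[2],v[2]; lo=3,mid=3 → 2 3 4 8 9 10 11 12 13 16 15
v[mid]=8<15: swap v[3],v[3]; lo=4,mid=4 → 2 3 4 8 9 10 11 12 13 16 15
v[mid]=9<15: swap v[4],v[4]; lo=5,mid=5 → 2 3 4 8 9 10 11 12 13 16 15
v[mid]=10<15: swap v[5],v[5]; lo=6,mid=6 → 2 3 4 8 9 10 11 12 13 16 15
v[mid]=11<15: swap v[6],v[6]; lo=7,mid=7 → 2 3 4 8 9 10 11 12 13 16 15
v[mid]=12<15: swap v[7],v[7]; lo=8,mid=8 → 2 3 4 8 9 10 11 12 13 16 15
v[mid]=13<15: swap v[8],v[8]; lo=9,mid=9 → 2 3 4 8 9 10 11 12 13 16 15
v[mid]=16>15: swap v[9],v[10]; hi=9 → 2 3 4 8 9 10 11 12 13 15 16
v[mid]=15=15: mid=10
end: lo=9, hi=9; v = 2 3 4 8 9 10 11 12 13 15 16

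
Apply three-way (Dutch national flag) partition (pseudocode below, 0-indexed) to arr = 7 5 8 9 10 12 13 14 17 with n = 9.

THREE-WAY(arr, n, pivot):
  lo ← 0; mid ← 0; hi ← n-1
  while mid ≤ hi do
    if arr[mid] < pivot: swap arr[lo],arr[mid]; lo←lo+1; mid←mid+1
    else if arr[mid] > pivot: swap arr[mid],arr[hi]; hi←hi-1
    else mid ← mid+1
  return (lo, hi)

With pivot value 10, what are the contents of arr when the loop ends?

7 5 8 9 10 13 14 17 12

lo=0 mid=0 hi=8
7<10: swap(0,0), lo=1 mid=1 ⇒ 7 5 8 9 10 12 13 14 17
5<10: swap(1,1), lo=2 mid=2 ⇒ 7 5 8 9 10 12 13 14 17
8<10: swap(2,2), lo=3 mid=3 ⇒ 7 5 8 9 10 12 13 14 17
9<10: swap(3,3), lo=4 mid=4 ⇒ 7 5 8 9 10 12 13 14 17
10=10: mid=5
12>10: swap(5,8), hi=7 ⇒ 7 5 8 9 10 17 13 14 12
17>10: swap(5,7), hi=6 ⇒ 7 5 8 9 10 14 13 17 12
14>10: swap(5,6), hi=5 ⇒ 7 5 8 9 10 13 14 17 12
13>10: swap(5,5), hi=4 ⇒ 7 5 8 9 10 13 14 17 12
done. lo=4 hi=4; arr=7 5 8 9 10 13 14 17 12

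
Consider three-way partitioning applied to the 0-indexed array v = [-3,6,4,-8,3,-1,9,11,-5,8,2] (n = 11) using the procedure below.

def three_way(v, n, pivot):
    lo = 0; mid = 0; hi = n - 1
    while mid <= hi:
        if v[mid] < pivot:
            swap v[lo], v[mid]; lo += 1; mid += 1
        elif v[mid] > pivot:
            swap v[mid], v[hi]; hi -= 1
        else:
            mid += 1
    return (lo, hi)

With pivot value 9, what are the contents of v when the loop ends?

pivot = 9; lo=0, mid=0, hi=10
v[mid]=-3<9: swap v[0],v[0]; lo=1,mid=1 → [-3,6,4,-8,3,-1,9,11,-5,8,2]
v[mid]=6<9: swap v[1],v[1]; lo=2,mid=2 → [-3,6,4,-8,3,-1,9,11,-5,8,2]
v[mid]=4<9: swap v[2],v[2]; lo=3,mid=3 → [-3,6,4,-8,3,-1,9,11,-5,8,2]
v[mid]=-8<9: swap v[3],v[3]; lo=4,mid=4 → [-3,6,4,-8,3,-1,9,11,-5,8,2]
v[mid]=3<9: swap v[4],v[4]; lo=5,mid=5 → [-3,6,4,-8,3,-1,9,11,-5,8,2]
v[mid]=-1<9: swap v[5],v[5]; lo=6,mid=6 → [-3,6,4,-8,3,-1,9,11,-5,8,2]
v[mid]=9=9: mid=7
v[mid]=11>9: swap v[7],v[10]; hi=9 → [-3,6,4,-8,3,-1,9,2,-5,8,11]
v[mid]=2<9: swap v[6],v[7]; lo=7,mid=8 → [-3,6,4,-8,3,-1,2,9,-5,8,11]
v[mid]=-5<9: swap v[7],v[8]; lo=8,mid=9 → [-3,6,4,-8,3,-1,2,-5,9,8,11]
v[mid]=8<9: swap v[8],v[9]; lo=9,mid=10 → [-3,6,4,-8,3,-1,2,-5,8,9,11]
end: lo=9, hi=9; v = [-3,6,4,-8,3,-1,2,-5,8,9,11]

[-3,6,4,-8,3,-1,2,-5,8,9,11]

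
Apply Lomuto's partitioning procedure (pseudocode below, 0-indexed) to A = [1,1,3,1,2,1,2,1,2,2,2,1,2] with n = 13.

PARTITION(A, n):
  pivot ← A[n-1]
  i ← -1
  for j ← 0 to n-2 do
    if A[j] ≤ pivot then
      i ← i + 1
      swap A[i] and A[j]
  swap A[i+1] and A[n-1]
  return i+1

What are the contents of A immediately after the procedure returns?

pivot = A[12] = 2; i = -1
j=0: A[0]=1 ≤ 2 → i=0, swap A[0],A[0] (no change) → [1,1,3,1,2,1,2,1,2,2,2,1,2]
j=1: A[1]=1 ≤ 2 → i=1, swap A[1],A[1] (no change) → [1,1,3,1,2,1,2,1,2,2,2,1,2]
j=2: A[2]=3 > 2 → no swap
j=3: A[3]=1 ≤ 2 → i=2, swap A[2],A[3] → [1,1,1,3,2,1,2,1,2,2,2,1,2]
j=4: A[4]=2 ≤ 2 → i=3, swap A[3],A[4] → [1,1,1,2,3,1,2,1,2,2,2,1,2]
j=5: A[5]=1 ≤ 2 → i=4, swap A[4],A[5] → [1,1,1,2,1,3,2,1,2,2,2,1,2]
j=6: A[6]=2 ≤ 2 → i=5, swap A[5],A[6] → [1,1,1,2,1,2,3,1,2,2,2,1,2]
j=7: A[7]=1 ≤ 2 → i=6, swap A[6],A[7] → [1,1,1,2,1,2,1,3,2,2,2,1,2]
j=8: A[8]=2 ≤ 2 → i=7, swap A[7],A[8] → [1,1,1,2,1,2,1,2,3,2,2,1,2]
j=9: A[9]=2 ≤ 2 → i=8, swap A[8],A[9] → [1,1,1,2,1,2,1,2,2,3,2,1,2]
j=10: A[10]=2 ≤ 2 → i=9, swap A[9],A[10] → [1,1,1,2,1,2,1,2,2,2,3,1,2]
j=11: A[11]=1 ≤ 2 → i=10, swap A[10],A[11] → [1,1,1,2,1,2,1,2,2,2,1,3,2]
final swap A[11],A[12] → [1,1,1,2,1,2,1,2,2,2,1,2,3]; return 11

[1,1,1,2,1,2,1,2,2,2,1,2,3]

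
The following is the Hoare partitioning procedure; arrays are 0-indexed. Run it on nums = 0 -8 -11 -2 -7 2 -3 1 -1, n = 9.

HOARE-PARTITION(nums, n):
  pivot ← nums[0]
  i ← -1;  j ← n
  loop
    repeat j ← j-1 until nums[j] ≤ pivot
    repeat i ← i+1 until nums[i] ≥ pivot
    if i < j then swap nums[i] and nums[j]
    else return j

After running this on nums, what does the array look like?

pivot=0
j stops at 8 (-1), i stops at 0 (0); swap ⇒ -1 -8 -11 -2 -7 2 -3 1 0
j stops at 6 (-3), i stops at 5 (2); swap ⇒ -1 -8 -11 -2 -7 -3 2 1 0
j stops at 5, i stops at 6; i≥j ⇒ return 5. nums=-1 -8 -11 -2 -7 -3 2 1 0

-1 -8 -11 -2 -7 -3 2 1 0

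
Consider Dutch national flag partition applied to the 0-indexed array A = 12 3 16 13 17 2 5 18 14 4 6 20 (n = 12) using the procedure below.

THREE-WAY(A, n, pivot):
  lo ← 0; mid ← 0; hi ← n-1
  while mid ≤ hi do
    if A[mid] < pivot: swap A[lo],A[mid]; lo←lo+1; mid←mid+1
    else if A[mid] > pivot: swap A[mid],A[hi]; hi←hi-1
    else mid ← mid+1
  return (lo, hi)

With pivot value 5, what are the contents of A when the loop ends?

pivot = 5; lo=0, mid=0, hi=11
A[mid]=12>5: swap A[0],A[11]; hi=10 → 20 3 16 13 17 2 5 18 14 4 6 12
A[mid]=20>5: swap A[0],A[10]; hi=9 → 6 3 16 13 17 2 5 18 14 4 20 12
A[mid]=6>5: swap A[0],A[9]; hi=8 → 4 3 16 13 17 2 5 18 14 6 20 12
A[mid]=4<5: swap A[0],A[0]; lo=1,mid=1 → 4 3 16 13 17 2 5 18 14 6 20 12
A[mid]=3<5: swap A[1],A[1]; lo=2,mid=2 → 4 3 16 13 17 2 5 18 14 6 20 12
A[mid]=16>5: swap A[2],A[8]; hi=7 → 4 3 14 13 17 2 5 18 16 6 20 12
A[mid]=14>5: swap A[2],A[7]; hi=6 → 4 3 18 13 17 2 5 14 16 6 20 12
A[mid]=18>5: swap A[2],A[6]; hi=5 → 4 3 5 13 17 2 18 14 16 6 20 12
A[mid]=5=5: mid=3
A[mid]=13>5: swap A[3],A[5]; hi=4 → 4 3 5 2 17 13 18 14 16 6 20 12
A[mid]=2<5: swap A[2],A[3]; lo=3,mid=4 → 4 3 2 5 17 13 18 14 16 6 20 12
A[mid]=17>5: swap A[4],A[4]; hi=3 → 4 3 2 5 17 13 18 14 16 6 20 12
end: lo=3, hi=3; A = 4 3 2 5 17 13 18 14 16 6 20 12

4 3 2 5 17 13 18 14 16 6 20 12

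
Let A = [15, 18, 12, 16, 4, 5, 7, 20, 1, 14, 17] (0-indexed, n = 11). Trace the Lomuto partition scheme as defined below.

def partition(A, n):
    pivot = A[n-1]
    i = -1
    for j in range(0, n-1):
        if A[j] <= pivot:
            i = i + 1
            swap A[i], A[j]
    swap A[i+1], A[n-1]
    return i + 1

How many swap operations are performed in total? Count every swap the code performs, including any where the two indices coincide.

9

pivot = A[10] = 17; i = -1
j=0: A[0]=15 ≤ 17 → i=0, swap A[0],A[0] (no change) → [15, 18, 12, 16, 4, 5, 7, 20, 1, 14, 17]
j=1: A[1]=18 > 17 → no swap
j=2: A[2]=12 ≤ 17 → i=1, swap A[1],A[2] → [15, 12, 18, 16, 4, 5, 7, 20, 1, 14, 17]
j=3: A[3]=16 ≤ 17 → i=2, swap A[2],A[3] → [15, 12, 16, 18, 4, 5, 7, 20, 1, 14, 17]
j=4: A[4]=4 ≤ 17 → i=3, swap A[3],A[4] → [15, 12, 16, 4, 18, 5, 7, 20, 1, 14, 17]
j=5: A[5]=5 ≤ 17 → i=4, swap A[4],A[5] → [15, 12, 16, 4, 5, 18, 7, 20, 1, 14, 17]
j=6: A[6]=7 ≤ 17 → i=5, swap A[5],A[6] → [15, 12, 16, 4, 5, 7, 18, 20, 1, 14, 17]
j=7: A[7]=20 > 17 → no swap
j=8: A[8]=1 ≤ 17 → i=6, swap A[6],A[8] → [15, 12, 16, 4, 5, 7, 1, 20, 18, 14, 17]
j=9: A[9]=14 ≤ 17 → i=7, swap A[7],A[9] → [15, 12, 16, 4, 5, 7, 1, 14, 18, 20, 17]
final swap A[8],A[10] → [15, 12, 16, 4, 5, 7, 1, 14, 17, 20, 18]; return 8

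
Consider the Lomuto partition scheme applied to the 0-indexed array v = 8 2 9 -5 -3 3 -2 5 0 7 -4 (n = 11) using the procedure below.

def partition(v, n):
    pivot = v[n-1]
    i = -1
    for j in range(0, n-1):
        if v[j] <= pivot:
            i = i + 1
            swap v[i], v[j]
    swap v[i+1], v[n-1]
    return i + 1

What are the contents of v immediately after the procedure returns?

-5 -4 9 8 -3 3 -2 5 0 7 2

pivot = v[10] = -4; i = -1
j=0: v[0]=8 > -4 → no swap
j=1: v[1]=2 > -4 → no swap
j=2: v[2]=9 > -4 → no swap
j=3: v[3]=-5 ≤ -4 → i=0, swap v[0],v[3] → -5 2 9 8 -3 3 -2 5 0 7 -4
j=4: v[4]=-3 > -4 → no swap
j=5: v[5]=3 > -4 → no swap
j=6: v[6]=-2 > -4 → no swap
j=7: v[7]=5 > -4 → no swap
j=8: v[8]=0 > -4 → no swap
j=9: v[9]=7 > -4 → no swap
final swap v[1],v[10] → -5 -4 9 8 -3 3 -2 5 0 7 2; return 1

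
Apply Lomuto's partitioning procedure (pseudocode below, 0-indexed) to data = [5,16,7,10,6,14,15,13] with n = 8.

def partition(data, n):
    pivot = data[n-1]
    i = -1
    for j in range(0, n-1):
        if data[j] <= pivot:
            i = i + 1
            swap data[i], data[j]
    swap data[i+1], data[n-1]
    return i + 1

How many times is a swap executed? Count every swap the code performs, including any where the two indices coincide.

pivot = data[7] = 13; i = -1
j=0: data[0]=5 ≤ 13 → i=0, swap data[0],data[0] (no change) → [5,16,7,10,6,14,15,13]
j=1: data[1]=16 > 13 → no swap
j=2: data[2]=7 ≤ 13 → i=1, swap data[1],data[2] → [5,7,16,10,6,14,15,13]
j=3: data[3]=10 ≤ 13 → i=2, swap data[2],data[3] → [5,7,10,16,6,14,15,13]
j=4: data[4]=6 ≤ 13 → i=3, swap data[3],data[4] → [5,7,10,6,16,14,15,13]
j=5: data[5]=14 > 13 → no swap
j=6: data[6]=15 > 13 → no swap
final swap data[4],data[7] → [5,7,10,6,13,14,15,16]; return 4

5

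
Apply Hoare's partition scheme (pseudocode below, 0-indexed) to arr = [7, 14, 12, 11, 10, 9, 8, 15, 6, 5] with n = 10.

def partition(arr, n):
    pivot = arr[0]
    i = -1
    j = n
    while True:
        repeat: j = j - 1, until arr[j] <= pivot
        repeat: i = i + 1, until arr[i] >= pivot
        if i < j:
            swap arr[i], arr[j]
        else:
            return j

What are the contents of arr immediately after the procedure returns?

[5, 6, 12, 11, 10, 9, 8, 15, 14, 7]

pivot = arr[0] = 7; i = -1, j = 10
j→9 (arr[9]=5≤7), i→0 (arr[0]=7≥7); i<j, swap → [5, 14, 12, 11, 10, 9, 8, 15, 6, 7]
j→8 (arr[8]=6≤7), i→1 (arr[1]=14≥7); i<j, swap → [5, 6, 12, 11, 10, 9, 8, 15, 14, 7]
j→1, i→2; i≥j, return j=1. arr = [5, 6, 12, 11, 10, 9, 8, 15, 14, 7]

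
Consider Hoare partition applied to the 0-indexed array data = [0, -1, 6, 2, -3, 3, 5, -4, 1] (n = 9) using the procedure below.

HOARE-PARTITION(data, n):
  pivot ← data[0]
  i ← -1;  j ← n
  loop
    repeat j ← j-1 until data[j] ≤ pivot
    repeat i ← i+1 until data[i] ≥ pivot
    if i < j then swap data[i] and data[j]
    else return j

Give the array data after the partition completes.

pivot=0
j stops at 7 (-4), i stops at 0 (0); swap ⇒ [-4, -1, 6, 2, -3, 3, 5, 0, 1]
j stops at 4 (-3), i stops at 2 (6); swap ⇒ [-4, -1, -3, 2, 6, 3, 5, 0, 1]
j stops at 2, i stops at 3; i≥j ⇒ return 2. data=[-4, -1, -3, 2, 6, 3, 5, 0, 1]

[-4, -1, -3, 2, 6, 3, 5, 0, 1]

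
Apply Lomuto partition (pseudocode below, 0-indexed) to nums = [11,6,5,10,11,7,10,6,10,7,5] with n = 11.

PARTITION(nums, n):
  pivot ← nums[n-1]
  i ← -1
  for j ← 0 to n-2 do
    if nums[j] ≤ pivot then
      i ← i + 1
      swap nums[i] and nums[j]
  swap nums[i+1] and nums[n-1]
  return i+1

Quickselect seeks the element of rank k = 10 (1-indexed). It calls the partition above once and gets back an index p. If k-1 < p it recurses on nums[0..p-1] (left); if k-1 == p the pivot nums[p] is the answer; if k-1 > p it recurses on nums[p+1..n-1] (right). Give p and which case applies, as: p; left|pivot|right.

pivot = nums[10] = 5; i = -1
j=0: nums[0]=11 > 5 → no swap
j=1: nums[1]=6 > 5 → no swap
j=2: nums[2]=5 ≤ 5 → i=0, swap nums[0],nums[2] → [5,6,11,10,11,7,10,6,10,7,5]
j=3: nums[3]=10 > 5 → no swap
j=4: nums[4]=11 > 5 → no swap
j=5: nums[5]=7 > 5 → no swap
j=6: nums[6]=10 > 5 → no swap
j=7: nums[7]=6 > 5 → no swap
j=8: nums[8]=10 > 5 → no swap
j=9: nums[9]=7 > 5 → no swap
final swap nums[1],nums[10] → [5,5,11,10,11,7,10,6,10,7,6]; return 1
p = 1; k-1 = 9 > 1 ⇒ right

1; right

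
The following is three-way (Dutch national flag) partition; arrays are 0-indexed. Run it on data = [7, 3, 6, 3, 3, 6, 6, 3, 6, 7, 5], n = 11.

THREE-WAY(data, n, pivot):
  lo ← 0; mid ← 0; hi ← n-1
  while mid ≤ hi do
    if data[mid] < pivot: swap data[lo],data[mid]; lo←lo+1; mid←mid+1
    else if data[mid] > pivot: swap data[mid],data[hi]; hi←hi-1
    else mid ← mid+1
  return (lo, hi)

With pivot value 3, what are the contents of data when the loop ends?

pivot = 3; lo=0, mid=0, hi=10
data[mid]=7>3: swap data[0],data[10]; hi=9 → [5, 3, 6, 3, 3, 6, 6, 3, 6, 7, 7]
data[mid]=5>3: swap data[0],data[9]; hi=8 → [7, 3, 6, 3, 3, 6, 6, 3, 6, 5, 7]
data[mid]=7>3: swap data[0],data[8]; hi=7 → [6, 3, 6, 3, 3, 6, 6, 3, 7, 5, 7]
data[mid]=6>3: swap data[0],data[7]; hi=6 → [3, 3, 6, 3, 3, 6, 6, 6, 7, 5, 7]
data[mid]=3=3: mid=1
data[mid]=3=3: mid=2
data[mid]=6>3: swap data[2],data[6]; hi=5 → [3, 3, 6, 3, 3, 6, 6, 6, 7, 5, 7]
data[mid]=6>3: swap data[2],data[5]; hi=4 → [3, 3, 6, 3, 3, 6, 6, 6, 7, 5, 7]
data[mid]=6>3: swap data[2],data[4]; hi=3 → [3, 3, 3, 3, 6, 6, 6, 6, 7, 5, 7]
data[mid]=3=3: mid=3
data[mid]=3=3: mid=4
end: lo=0, hi=3; data = [3, 3, 3, 3, 6, 6, 6, 6, 7, 5, 7]

[3, 3, 3, 3, 6, 6, 6, 6, 7, 5, 7]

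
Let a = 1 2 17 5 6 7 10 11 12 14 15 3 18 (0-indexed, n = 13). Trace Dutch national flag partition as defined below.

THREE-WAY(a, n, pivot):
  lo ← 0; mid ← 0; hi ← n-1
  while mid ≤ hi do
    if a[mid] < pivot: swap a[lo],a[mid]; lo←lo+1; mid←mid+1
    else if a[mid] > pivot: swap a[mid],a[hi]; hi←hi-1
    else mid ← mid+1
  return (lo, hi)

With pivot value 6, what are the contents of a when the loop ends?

1 2 3 5 6 10 11 12 14 15 7 18 17

pivot = 6; lo=0, mid=0, hi=12
a[mid]=1<6: swap a[0],a[0]; lo=1,mid=1 → 1 2 17 5 6 7 10 11 12 14 15 3 18
a[mid]=2<6: swap a[1],a[1]; lo=2,mid=2 → 1 2 17 5 6 7 10 11 12 14 15 3 18
a[mid]=17>6: swap a[2],a[12]; hi=11 → 1 2 18 5 6 7 10 11 12 14 15 3 17
a[mid]=18>6: swap a[2],a[11]; hi=10 → 1 2 3 5 6 7 10 11 12 14 15 18 17
a[mid]=3<6: swap a[2],a[2]; lo=3,mid=3 → 1 2 3 5 6 7 10 11 12 14 15 18 17
a[mid]=5<6: swap a[3],a[3]; lo=4,mid=4 → 1 2 3 5 6 7 10 11 12 14 15 18 17
a[mid]=6=6: mid=5
a[mid]=7>6: swap a[5],a[10]; hi=9 → 1 2 3 5 6 15 10 11 12 14 7 18 17
a[mid]=15>6: swap a[5],a[9]; hi=8 → 1 2 3 5 6 14 10 11 12 15 7 18 17
a[mid]=14>6: swap a[5],a[8]; hi=7 → 1 2 3 5 6 12 10 11 14 15 7 18 17
a[mid]=12>6: swap a[5],a[7]; hi=6 → 1 2 3 5 6 11 10 12 14 15 7 18 17
a[mid]=11>6: swap a[5],a[6]; hi=5 → 1 2 3 5 6 10 11 12 14 15 7 18 17
a[mid]=10>6: swap a[5],a[5]; hi=4 → 1 2 3 5 6 10 11 12 14 15 7 18 17
end: lo=4, hi=4; a = 1 2 3 5 6 10 11 12 14 15 7 18 17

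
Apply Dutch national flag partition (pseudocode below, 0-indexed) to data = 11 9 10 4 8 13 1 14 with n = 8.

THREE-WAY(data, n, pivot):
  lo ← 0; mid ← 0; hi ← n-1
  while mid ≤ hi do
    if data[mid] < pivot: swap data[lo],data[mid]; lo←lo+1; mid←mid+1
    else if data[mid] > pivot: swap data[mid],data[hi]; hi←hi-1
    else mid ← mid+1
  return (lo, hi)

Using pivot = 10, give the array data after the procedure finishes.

lo=0 mid=0 hi=7
11>10: swap(0,7), hi=6 ⇒ 14 9 10 4 8 13 1 11
14>10: swap(0,6), hi=5 ⇒ 1 9 10 4 8 13 14 11
1<10: swap(0,0), lo=1 mid=1 ⇒ 1 9 10 4 8 13 14 11
9<10: swap(1,1), lo=2 mid=2 ⇒ 1 9 10 4 8 13 14 11
10=10: mid=3
4<10: swap(2,3), lo=3 mid=4 ⇒ 1 9 4 10 8 13 14 11
8<10: swap(3,4), lo=4 mid=5 ⇒ 1 9 4 8 10 13 14 11
13>10: swap(5,5), hi=4 ⇒ 1 9 4 8 10 13 14 11
done. lo=4 hi=4; data=1 9 4 8 10 13 14 11

1 9 4 8 10 13 14 11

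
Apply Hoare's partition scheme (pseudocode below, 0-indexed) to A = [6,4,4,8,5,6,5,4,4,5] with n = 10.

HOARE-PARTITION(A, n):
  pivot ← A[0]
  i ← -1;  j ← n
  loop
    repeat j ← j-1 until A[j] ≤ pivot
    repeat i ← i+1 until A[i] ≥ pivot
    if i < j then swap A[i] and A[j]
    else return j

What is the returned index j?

6

pivot=6
j stops at 9 (5), i stops at 0 (6); swap ⇒ [5,4,4,8,5,6,5,4,4,6]
j stops at 8 (4), i stops at 3 (8); swap ⇒ [5,4,4,4,5,6,5,4,8,6]
j stops at 7 (4), i stops at 5 (6); swap ⇒ [5,4,4,4,5,4,5,6,8,6]
j stops at 6, i stops at 7; i≥j ⇒ return 6. A=[5,4,4,4,5,4,5,6,8,6]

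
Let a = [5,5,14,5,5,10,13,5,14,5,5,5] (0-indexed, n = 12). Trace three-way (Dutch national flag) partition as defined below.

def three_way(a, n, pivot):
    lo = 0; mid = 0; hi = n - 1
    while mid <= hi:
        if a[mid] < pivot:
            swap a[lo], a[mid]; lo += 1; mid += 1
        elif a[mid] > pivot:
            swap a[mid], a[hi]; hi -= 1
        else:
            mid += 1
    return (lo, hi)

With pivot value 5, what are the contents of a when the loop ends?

pivot = 5; lo=0, mid=0, hi=11
a[mid]=5=5: mid=1
a[mid]=5=5: mid=2
a[mid]=14>5: swap a[2],a[11]; hi=10 → [5,5,5,5,5,10,13,5,14,5,5,14]
a[mid]=5=5: mid=3
a[mid]=5=5: mid=4
a[mid]=5=5: mid=5
a[mid]=10>5: swap a[5],a[10]; hi=9 → [5,5,5,5,5,5,13,5,14,5,10,14]
a[mid]=5=5: mid=6
a[mid]=13>5: swap a[6],a[9]; hi=8 → [5,5,5,5,5,5,5,5,14,13,10,14]
a[mid]=5=5: mid=7
a[mid]=5=5: mid=8
a[mid]=14>5: swap a[8],a[8]; hi=7 → [5,5,5,5,5,5,5,5,14,13,10,14]
end: lo=0, hi=7; a = [5,5,5,5,5,5,5,5,14,13,10,14]

[5,5,5,5,5,5,5,5,14,13,10,14]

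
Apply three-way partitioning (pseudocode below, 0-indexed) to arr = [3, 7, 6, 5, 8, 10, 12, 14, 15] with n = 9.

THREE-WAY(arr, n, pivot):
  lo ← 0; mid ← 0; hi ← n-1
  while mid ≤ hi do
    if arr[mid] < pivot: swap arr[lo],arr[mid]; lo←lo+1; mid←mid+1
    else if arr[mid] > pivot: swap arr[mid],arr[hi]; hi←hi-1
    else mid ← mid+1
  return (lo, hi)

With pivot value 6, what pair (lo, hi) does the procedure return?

pivot = 6; lo=0, mid=0, hi=8
arr[mid]=3<6: swap arr[0],arr[0]; lo=1,mid=1 → [3, 7, 6, 5, 8, 10, 12, 14, 15]
arr[mid]=7>6: swap arr[1],arr[8]; hi=7 → [3, 15, 6, 5, 8, 10, 12, 14, 7]
arr[mid]=15>6: swap arr[1],arr[7]; hi=6 → [3, 14, 6, 5, 8, 10, 12, 15, 7]
arr[mid]=14>6: swap arr[1],arr[6]; hi=5 → [3, 12, 6, 5, 8, 10, 14, 15, 7]
arr[mid]=12>6: swap arr[1],arr[5]; hi=4 → [3, 10, 6, 5, 8, 12, 14, 15, 7]
arr[mid]=10>6: swap arr[1],arr[4]; hi=3 → [3, 8, 6, 5, 10, 12, 14, 15, 7]
arr[mid]=8>6: swap arr[1],arr[3]; hi=2 → [3, 5, 6, 8, 10, 12, 14, 15, 7]
arr[mid]=5<6: swap arr[1],arr[1]; lo=2,mid=2 → [3, 5, 6, 8, 10, 12, 14, 15, 7]
arr[mid]=6=6: mid=3
end: lo=2, hi=2; arr = [3, 5, 6, 8, 10, 12, 14, 15, 7]

(2, 2)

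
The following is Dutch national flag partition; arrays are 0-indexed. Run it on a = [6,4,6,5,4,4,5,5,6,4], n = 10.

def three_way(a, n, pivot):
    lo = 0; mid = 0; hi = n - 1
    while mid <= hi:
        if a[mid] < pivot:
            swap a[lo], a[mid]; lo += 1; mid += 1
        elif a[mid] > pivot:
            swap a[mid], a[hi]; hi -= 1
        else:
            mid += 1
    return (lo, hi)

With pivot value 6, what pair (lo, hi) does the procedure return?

(7, 9)

pivot = 6; lo=0, mid=0, hi=9
a[mid]=6=6: mid=1
a[mid]=4<6: swap a[0],a[1]; lo=1,mid=2 → [4,6,6,5,4,4,5,5,6,4]
a[mid]=6=6: mid=3
a[mid]=5<6: swap a[1],a[3]; lo=2,mid=4 → [4,5,6,6,4,4,5,5,6,4]
a[mid]=4<6: swap a[2],a[4]; lo=3,mid=5 → [4,5,4,6,6,4,5,5,6,4]
a[mid]=4<6: swap a[3],a[5]; lo=4,mid=6 → [4,5,4,4,6,6,5,5,6,4]
a[mid]=5<6: swap a[4],a[6]; lo=5,mid=7 → [4,5,4,4,5,6,6,5,6,4]
a[mid]=5<6: swap a[5],a[7]; lo=6,mid=8 → [4,5,4,4,5,5,6,6,6,4]
a[mid]=6=6: mid=9
a[mid]=4<6: swap a[6],a[9]; lo=7,mid=10 → [4,5,4,4,5,5,4,6,6,6]
end: lo=7, hi=9; a = [4,5,4,4,5,5,4,6,6,6]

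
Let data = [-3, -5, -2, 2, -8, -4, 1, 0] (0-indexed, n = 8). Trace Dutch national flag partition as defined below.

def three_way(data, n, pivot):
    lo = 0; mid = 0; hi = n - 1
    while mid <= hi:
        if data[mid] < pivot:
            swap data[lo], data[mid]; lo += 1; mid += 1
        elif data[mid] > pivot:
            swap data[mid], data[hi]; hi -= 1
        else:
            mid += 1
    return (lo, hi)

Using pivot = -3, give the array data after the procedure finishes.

pivot = -3; lo=0, mid=0, hi=7
data[mid]=-3=-3: mid=1
data[mid]=-5<-3: swap data[0],data[1]; lo=1,mid=2 → [-5, -3, -2, 2, -8, -4, 1, 0]
data[mid]=-2>-3: swap data[2],data[7]; hi=6 → [-5, -3, 0, 2, -8, -4, 1, -2]
data[mid]=0>-3: swap data[2],data[6]; hi=5 → [-5, -3, 1, 2, -8, -4, 0, -2]
data[mid]=1>-3: swap data[2],data[5]; hi=4 → [-5, -3, -4, 2, -8, 1, 0, -2]
data[mid]=-4<-3: swap data[1],data[2]; lo=2,mid=3 → [-5, -4, -3, 2, -8, 1, 0, -2]
data[mid]=2>-3: swap data[3],data[4]; hi=3 → [-5, -4, -3, -8, 2, 1, 0, -2]
data[mid]=-8<-3: swap data[2],data[3]; lo=3,mid=4 → [-5, -4, -8, -3, 2, 1, 0, -2]
end: lo=3, hi=3; data = [-5, -4, -8, -3, 2, 1, 0, -2]

[-5, -4, -8, -3, 2, 1, 0, -2]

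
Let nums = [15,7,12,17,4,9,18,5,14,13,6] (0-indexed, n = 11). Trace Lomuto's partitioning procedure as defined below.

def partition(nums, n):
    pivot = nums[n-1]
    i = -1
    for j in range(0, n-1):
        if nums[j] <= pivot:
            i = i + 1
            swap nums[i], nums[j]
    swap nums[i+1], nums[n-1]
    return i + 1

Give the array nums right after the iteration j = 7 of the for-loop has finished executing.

[4,5,12,17,15,9,18,7,14,13,6]

pivot = nums[10] = 6; i = -1
j=0: nums[0]=15 > 6 → no swap
j=1: nums[1]=7 > 6 → no swap
j=2: nums[2]=12 > 6 → no swap
j=3: nums[3]=17 > 6 → no swap
j=4: nums[4]=4 ≤ 6 → i=0, swap nums[0],nums[4] → [4,7,12,17,15,9,18,5,14,13,6]
j=5: nums[5]=9 > 6 → no swap
j=6: nums[6]=18 > 6 → no swap
j=7: nums[7]=5 ≤ 6 → i=1, swap nums[1],nums[7] → [4,5,12,17,15,9,18,7,14,13,6]
(after j=7) nums = [4,5,12,17,15,9,18,7,14,13,6]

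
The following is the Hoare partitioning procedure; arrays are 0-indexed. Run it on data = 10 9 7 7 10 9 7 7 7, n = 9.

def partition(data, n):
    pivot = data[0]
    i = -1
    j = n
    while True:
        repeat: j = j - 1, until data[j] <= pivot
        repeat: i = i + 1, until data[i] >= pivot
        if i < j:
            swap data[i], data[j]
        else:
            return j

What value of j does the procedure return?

6

pivot=10
j stops at 8 (7), i stops at 0 (10); swap ⇒ 7 9 7 7 10 9 7 7 10
j stops at 7 (7), i stops at 4 (10); swap ⇒ 7 9 7 7 7 9 7 10 10
j stops at 6, i stops at 7; i≥j ⇒ return 6. data=7 9 7 7 7 9 7 10 10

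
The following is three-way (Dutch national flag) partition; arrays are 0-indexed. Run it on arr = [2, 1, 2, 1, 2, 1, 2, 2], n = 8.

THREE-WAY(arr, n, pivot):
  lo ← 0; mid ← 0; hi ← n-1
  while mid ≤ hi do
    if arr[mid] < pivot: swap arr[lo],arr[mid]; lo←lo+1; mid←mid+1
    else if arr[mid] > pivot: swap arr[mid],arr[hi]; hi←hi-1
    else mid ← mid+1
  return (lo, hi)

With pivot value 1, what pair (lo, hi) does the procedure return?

(0, 2)

lo=0 mid=0 hi=7
2>1: swap(0,7), hi=6 ⇒ [2, 1, 2, 1, 2, 1, 2, 2]
2>1: swap(0,6), hi=5 ⇒ [2, 1, 2, 1, 2, 1, 2, 2]
2>1: swap(0,5), hi=4 ⇒ [1, 1, 2, 1, 2, 2, 2, 2]
1=1: mid=1
1=1: mid=2
2>1: swap(2,4), hi=3 ⇒ [1, 1, 2, 1, 2, 2, 2, 2]
2>1: swap(2,3), hi=2 ⇒ [1, 1, 1, 2, 2, 2, 2, 2]
1=1: mid=3
done. lo=0 hi=2; arr=[1, 1, 1, 2, 2, 2, 2, 2]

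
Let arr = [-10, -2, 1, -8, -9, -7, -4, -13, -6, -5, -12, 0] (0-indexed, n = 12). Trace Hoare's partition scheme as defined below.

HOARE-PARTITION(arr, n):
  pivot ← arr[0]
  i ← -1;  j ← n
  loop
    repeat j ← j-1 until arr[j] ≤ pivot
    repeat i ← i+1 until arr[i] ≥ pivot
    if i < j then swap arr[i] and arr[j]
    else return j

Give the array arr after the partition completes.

[-12, -13, 1, -8, -9, -7, -4, -2, -6, -5, -10, 0]

pivot=-10
j stops at 10 (-12), i stops at 0 (-10); swap ⇒ [-12, -2, 1, -8, -9, -7, -4, -13, -6, -5, -10, 0]
j stops at 7 (-13), i stops at 1 (-2); swap ⇒ [-12, -13, 1, -8, -9, -7, -4, -2, -6, -5, -10, 0]
j stops at 1, i stops at 2; i≥j ⇒ return 1. arr=[-12, -13, 1, -8, -9, -7, -4, -2, -6, -5, -10, 0]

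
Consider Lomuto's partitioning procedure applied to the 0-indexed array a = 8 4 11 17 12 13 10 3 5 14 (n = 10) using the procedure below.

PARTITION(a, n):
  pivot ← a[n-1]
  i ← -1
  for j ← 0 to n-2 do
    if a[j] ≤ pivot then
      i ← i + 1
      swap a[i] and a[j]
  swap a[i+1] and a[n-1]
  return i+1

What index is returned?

8

pivot = a[9] = 14; i = -1
j=0: a[0]=8 ≤ 14 → i=0, swap a[0],a[0] (no change) → 8 4 11 17 12 13 10 3 5 14
j=1: a[1]=4 ≤ 14 → i=1, swap a[1],a[1] (no change) → 8 4 11 17 12 13 10 3 5 14
j=2: a[2]=11 ≤ 14 → i=2, swap a[2],a[2] (no change) → 8 4 11 17 12 13 10 3 5 14
j=3: a[3]=17 > 14 → no swap
j=4: a[4]=12 ≤ 14 → i=3, swap a[3],a[4] → 8 4 11 12 17 13 10 3 5 14
j=5: a[5]=13 ≤ 14 → i=4, swap a[4],a[5] → 8 4 11 12 13 17 10 3 5 14
j=6: a[6]=10 ≤ 14 → i=5, swap a[5],a[6] → 8 4 11 12 13 10 17 3 5 14
j=7: a[7]=3 ≤ 14 → i=6, swap a[6],a[7] → 8 4 11 12 13 10 3 17 5 14
j=8: a[8]=5 ≤ 14 → i=7, swap a[7],a[8] → 8 4 11 12 13 10 3 5 17 14
final swap a[8],a[9] → 8 4 11 12 13 10 3 5 14 17; return 8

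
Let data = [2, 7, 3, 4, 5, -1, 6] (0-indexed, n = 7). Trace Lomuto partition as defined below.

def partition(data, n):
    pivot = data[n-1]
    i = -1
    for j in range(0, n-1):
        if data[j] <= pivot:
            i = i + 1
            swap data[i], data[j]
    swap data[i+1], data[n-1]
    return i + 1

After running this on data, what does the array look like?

[2, 3, 4, 5, -1, 6, 7]

pivot=6, i=-1
j=0: 2≤6, i=0, swap(0,0) ⇒ [2, 7, 3, 4, 5, -1, 6]
j=1: 7>6, skip
j=2: 3≤6, i=1, swap(1,2) ⇒ [2, 3, 7, 4, 5, -1, 6]
j=3: 4≤6, i=2, swap(2,3) ⇒ [2, 3, 4, 7, 5, -1, 6]
j=4: 5≤6, i=3, swap(3,4) ⇒ [2, 3, 4, 5, 7, -1, 6]
j=5: -1≤6, i=4, swap(4,5) ⇒ [2, 3, 4, 5, -1, 7, 6]
swap(5,6) ⇒ [2, 3, 4, 5, -1, 6, 7]; return 5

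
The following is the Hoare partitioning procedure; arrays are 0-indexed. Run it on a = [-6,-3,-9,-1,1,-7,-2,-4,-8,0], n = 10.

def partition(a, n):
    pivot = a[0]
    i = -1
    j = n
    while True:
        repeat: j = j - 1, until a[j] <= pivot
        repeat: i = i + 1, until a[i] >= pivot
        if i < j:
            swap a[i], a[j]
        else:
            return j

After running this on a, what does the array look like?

[-8,-7,-9,-1,1,-3,-2,-4,-6,0]

pivot = a[0] = -6; i = -1, j = 10
j→8 (a[8]=-8≤-6), i→0 (a[0]=-6≥-6); i<j, swap → [-8,-3,-9,-1,1,-7,-2,-4,-6,0]
j→5 (a[5]=-7≤-6), i→1 (a[1]=-3≥-6); i<j, swap → [-8,-7,-9,-1,1,-3,-2,-4,-6,0]
j→2, i→3; i≥j, return j=2. a = [-8,-7,-9,-1,1,-3,-2,-4,-6,0]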